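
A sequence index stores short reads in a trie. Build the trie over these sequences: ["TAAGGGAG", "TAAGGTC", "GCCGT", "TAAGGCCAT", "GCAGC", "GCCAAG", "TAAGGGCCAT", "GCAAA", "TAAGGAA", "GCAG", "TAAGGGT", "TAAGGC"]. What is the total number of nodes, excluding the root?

34

Insert word by word; a character creates a node only if that edge doesn't already exist:
  "TAAGGGAG" → 8 new (T, A, A, G, G, G, A, G)
  "TAAGGTC" → prefix "TAAGG" already present; 2 new (T, C)
  "GCCGT" → 5 new (G, C, C, G, T)
  "TAAGGCCAT" → prefix "TAAGG" already present; 4 new (C, C, A, T)
  "GCAGC" → prefix "GC" already present; 3 new (A, G, C)
  "GCCAAG" → prefix "GCC" already present; 3 new (A, A, G)
  "TAAGGGCCAT" → prefix "TAAGGG" already present; 4 new (C, C, A, T)
  "GCAAA" → prefix "GCA" already present; 2 new (A, A)
  "TAAGGAA" → prefix "TAAGG" already present; 2 new (A, A)
  "GCAG" → prefix "GCAG" already present; 0 new (none)
  "TAAGGGT" → prefix "TAAGGG" already present; 1 new (T)
  "TAAGGC" → prefix "TAAGGC" already present; 0 new (none)
Total nodes = 8 + 2 + 5 + 4 + 3 + 3 + 4 + 2 + 2 + 0 + 1 + 0 = 34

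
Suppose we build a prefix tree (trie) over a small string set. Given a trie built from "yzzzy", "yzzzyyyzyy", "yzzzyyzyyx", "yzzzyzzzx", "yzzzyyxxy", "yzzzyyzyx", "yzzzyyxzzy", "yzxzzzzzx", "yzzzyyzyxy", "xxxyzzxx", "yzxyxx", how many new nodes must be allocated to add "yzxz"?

"yzxz" is already a full path in the trie; only an end-marker is added.
No new nodes are needed: 0.

0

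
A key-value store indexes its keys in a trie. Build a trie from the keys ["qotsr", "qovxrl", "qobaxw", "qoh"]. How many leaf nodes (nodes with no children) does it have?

A leaf is a node with no children — equivalently, the end of a word that is not a proper prefix of any other stored word.
Those words: "qobaxw", "qoh", "qotsr", "qovxrl"
Leaf count: 4

4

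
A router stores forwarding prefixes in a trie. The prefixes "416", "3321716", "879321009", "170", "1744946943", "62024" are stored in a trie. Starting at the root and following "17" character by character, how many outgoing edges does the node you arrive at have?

2

Walk "17" from the root, arriving at one node.
Characters that immediately follow "17" among the stored strings: {0, 4}.
That node has 2 child edges.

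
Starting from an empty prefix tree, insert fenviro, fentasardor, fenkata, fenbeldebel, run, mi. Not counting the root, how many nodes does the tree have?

32

Trie structure (* marks end of a word):
(root)
├─ f
│  └─ e
│     └─ n
│        ├─ b
│        │  └─ e
│        │     └─ l
│        │        └─ d
│        │           └─ e
│        │              └─ b
│        │                 └─ e
│        │                    └─ l *
│        ├─ k
│        │  └─ a
│        │     └─ t
│        │        └─ a *
│        ├─ t
│        │  └─ a
│        │     └─ s
│        │        └─ a
│        │           └─ r
│        │              └─ d
│        │                 └─ o
│        │                    └─ r *
│        └─ v
│           └─ i
│              └─ r
│                 └─ o *
├─ m
│  └─ i *
└─ r
   └─ u
      └─ n *
Counting every labelled node above: 32.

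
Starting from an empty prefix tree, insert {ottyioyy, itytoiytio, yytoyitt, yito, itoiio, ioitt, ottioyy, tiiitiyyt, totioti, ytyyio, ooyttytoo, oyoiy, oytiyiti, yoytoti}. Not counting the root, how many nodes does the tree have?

Trace insertions, counting only characters that open a new branch:
  "ottyioyy" → 8 new (o, t, t, y, i, o, y, y)
  "itytoiytio" → 10 new (i, t, y, t, o, i, y, t, i, o)
  "yytoyitt" → 8 new (y, y, t, o, y, i, t, t)
  "yito" → prefix "y" already present; 3 new (i, t, o)
  "itoiio" → prefix "it" already present; 4 new (o, i, i, o)
  "ioitt" → prefix "i" already present; 4 new (o, i, t, t)
  "ottioyy" → prefix "ott" already present; 4 new (i, o, y, y)
  "tiiitiyyt" → 9 new (t, i, i, i, t, i, y, y, t)
  "totioti" → prefix "t" already present; 6 new (o, t, i, o, t, i)
  "ytyyio" → prefix "y" already present; 5 new (t, y, y, i, o)
  "ooyttytoo" → prefix "o" already present; 8 new (o, y, t, t, y, t, o, o)
  "oyoiy" → prefix "o" already present; 4 new (y, o, i, y)
  "oytiyiti" → prefix "oy" already present; 6 new (t, i, y, i, t, i)
  "yoytoti" → prefix "y" already present; 6 new (o, y, t, o, t, i)
Total nodes = 8 + 10 + 8 + 3 + 4 + 4 + 4 + 9 + 6 + 5 + 8 + 4 + 6 + 6 = 85

85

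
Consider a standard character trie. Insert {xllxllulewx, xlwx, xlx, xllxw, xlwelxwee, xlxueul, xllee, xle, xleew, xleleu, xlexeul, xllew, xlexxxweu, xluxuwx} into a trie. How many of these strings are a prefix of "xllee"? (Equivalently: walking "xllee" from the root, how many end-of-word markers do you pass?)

1

Walk "xllee" from the root; an end-of-word marker is hit whenever a stored word is a prefix of "xllee".
Prefixes of the query that are stored words: "xllee"
Count: 1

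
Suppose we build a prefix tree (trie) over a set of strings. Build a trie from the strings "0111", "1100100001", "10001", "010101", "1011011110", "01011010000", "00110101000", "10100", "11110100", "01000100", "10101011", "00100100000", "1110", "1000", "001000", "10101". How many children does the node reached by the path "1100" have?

Follow the path "1100" to its node, then look at its outgoing edges.
Distinct next characters after "1100": 1.
That node has 1 child edge.

1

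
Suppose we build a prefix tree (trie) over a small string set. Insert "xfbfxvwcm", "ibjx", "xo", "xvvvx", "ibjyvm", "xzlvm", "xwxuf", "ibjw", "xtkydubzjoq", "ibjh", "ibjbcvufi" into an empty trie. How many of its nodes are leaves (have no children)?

A leaf is a node with no children — equivalently, the end of a word that is not a proper prefix of any other stored word.
Those words: "ibjbcvufi", "ibjh", "ibjw", "ibjx", "ibjyvm", "xfbfxvwcm", "xo", "xtkydubzjoq", "xvvvx", "xwxuf", "xzlvm"
Leaf count: 11

11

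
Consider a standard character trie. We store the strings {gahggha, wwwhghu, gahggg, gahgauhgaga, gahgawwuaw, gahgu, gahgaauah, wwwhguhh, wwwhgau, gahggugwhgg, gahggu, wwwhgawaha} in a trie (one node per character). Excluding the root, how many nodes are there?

47

Trace insertions, counting only characters that open a new branch:
  "gahggha" → 7 new (g, a, h, g, g, h, a)
  "wwwhghu" → 7 new (w, w, w, h, g, h, u)
  "gahggg" → prefix "gahgg" already present; 1 new (g)
  "gahgauhgaga" → prefix "gahg" already present; 7 new (a, u, h, g, a, g, a)
  "gahgawwuaw" → prefix "gahga" already present; 5 new (w, w, u, a, w)
  "gahgu" → prefix "gahg" already present; 1 new (u)
  "gahgaauah" → prefix "gahga" already present; 4 new (a, u, a, h)
  "wwwhguhh" → prefix "wwwhg" already present; 3 new (u, h, h)
  "wwwhgau" → prefix "wwwhg" already present; 2 new (a, u)
  "gahggugwhgg" → prefix "gahgg" already present; 6 new (u, g, w, h, g, g)
  "gahggu" → prefix "gahggu" already present; 0 new (none)
  "wwwhgawaha" → prefix "wwwhga" already present; 4 new (w, a, h, a)
Total nodes = 7 + 7 + 1 + 7 + 5 + 1 + 4 + 3 + 2 + 6 + 0 + 4 = 47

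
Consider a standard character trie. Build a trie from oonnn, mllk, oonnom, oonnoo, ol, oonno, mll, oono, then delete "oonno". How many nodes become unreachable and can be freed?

0

After clearing the end-marker at "oonno", prune upward until reaching a node still needed by another word.
Every node on "oonno" is still needed (e.g. by "oonnom"), so nothing is freed.
Nodes removed: 0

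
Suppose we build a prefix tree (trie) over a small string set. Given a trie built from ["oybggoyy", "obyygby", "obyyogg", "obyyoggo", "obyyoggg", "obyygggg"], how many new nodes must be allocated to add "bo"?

Nothing in the trie begins with "b"; the whole of "bo" is new.
2 − 0 = 2 new nodes.

2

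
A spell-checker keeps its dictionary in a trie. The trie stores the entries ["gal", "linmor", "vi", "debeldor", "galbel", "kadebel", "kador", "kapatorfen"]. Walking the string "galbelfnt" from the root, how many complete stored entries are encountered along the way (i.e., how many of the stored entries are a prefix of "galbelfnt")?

Traverse "galbelfnt" character by character; count nodes along the way that are marked as word ends.
Prefixes of the query that are stored words: "gal", "galbel"
Count: 2

2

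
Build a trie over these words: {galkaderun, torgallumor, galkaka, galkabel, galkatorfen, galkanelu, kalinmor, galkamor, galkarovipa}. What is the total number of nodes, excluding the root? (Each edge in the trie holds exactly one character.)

For each word, the new-node count is its length minus the longest prefix already in the trie:
  "galkaderun" → 10 new (g, a, l, k, a, d, e, r, u, n)
  "torgallumor" → 11 new (t, o, r, g, a, l, l, u, m, o, r)
  "galkaka" → prefix "galka" already present; 2 new (k, a)
  "galkabel" → prefix "galka" already present; 3 new (b, e, l)
  "galkatorfen" → prefix "galka" already present; 6 new (t, o, r, f, e, n)
  "galkanelu" → prefix "galka" already present; 4 new (n, e, l, u)
  "kalinmor" → 8 new (k, a, l, i, n, m, o, r)
  "galkamor" → prefix "galka" already present; 3 new (m, o, r)
  "galkarovipa" → prefix "galka" already present; 6 new (r, o, v, i, p, a)
Total nodes = 10 + 11 + 2 + 3 + 6 + 4 + 8 + 3 + 6 = 53

53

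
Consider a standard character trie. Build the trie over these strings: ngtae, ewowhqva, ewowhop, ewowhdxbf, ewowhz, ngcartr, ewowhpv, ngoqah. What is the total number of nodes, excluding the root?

31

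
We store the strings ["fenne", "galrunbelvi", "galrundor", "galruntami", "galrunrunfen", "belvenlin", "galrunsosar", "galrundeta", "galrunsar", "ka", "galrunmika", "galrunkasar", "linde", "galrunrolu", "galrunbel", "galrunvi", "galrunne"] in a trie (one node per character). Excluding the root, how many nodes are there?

71

Insert word by word; a character creates a node only if that edge doesn't already exist:
  "fenne" → 5 new (f, e, n, n, e)
  "galrunbelvi" → 11 new (g, a, l, r, u, n, b, e, l, v, i)
  "galrundor" → prefix "galrun" already present; 3 new (d, o, r)
  "galruntami" → prefix "galrun" already present; 4 new (t, a, m, i)
  "galrunrunfen" → prefix "galrun" already present; 6 new (r, u, n, f, e, n)
  "belvenlin" → 9 new (b, e, l, v, e, n, l, i, n)
  "galrunsosar" → prefix "galrun" already present; 5 new (s, o, s, a, r)
  "galrundeta" → prefix "galrund" already present; 3 new (e, t, a)
  "galrunsar" → prefix "galruns" already present; 2 new (a, r)
  "ka" → 2 new (k, a)
  "galrunmika" → prefix "galrun" already present; 4 new (m, i, k, a)
  "galrunkasar" → prefix "galrun" already present; 5 new (k, a, s, a, r)
  "linde" → 5 new (l, i, n, d, e)
  "galrunrolu" → prefix "galrunr" already present; 3 new (o, l, u)
  "galrunbel" → prefix "galrunbel" already present; 0 new (none)
  "galrunvi" → prefix "galrun" already present; 2 new (v, i)
  "galrunne" → prefix "galrun" already present; 2 new (n, e)
Total nodes = 5 + 11 + 3 + 4 + 6 + 9 + 5 + 3 + 2 + 2 + 4 + 5 + 5 + 3 + 0 + 2 + 2 = 71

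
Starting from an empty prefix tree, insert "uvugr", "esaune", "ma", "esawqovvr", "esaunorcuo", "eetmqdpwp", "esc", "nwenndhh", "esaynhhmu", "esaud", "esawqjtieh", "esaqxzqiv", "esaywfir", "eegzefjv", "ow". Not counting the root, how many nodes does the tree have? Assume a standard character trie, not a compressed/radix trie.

71

Trace insertions, counting only characters that open a new branch:
  "uvugr" → 5 new (u, v, u, g, r)
  "esaune" → 6 new (e, s, a, u, n, e)
  "ma" → 2 new (m, a)
  "esawqovvr" → prefix "esa" already present; 6 new (w, q, o, v, v, r)
  "esaunorcuo" → prefix "esaun" already present; 5 new (o, r, c, u, o)
  "eetmqdpwp" → prefix "e" already present; 8 new (e, t, m, q, d, p, w, p)
  "esc" → prefix "es" already present; 1 new (c)
  "nwenndhh" → 8 new (n, w, e, n, n, d, h, h)
  "esaynhhmu" → prefix "esa" already present; 6 new (y, n, h, h, m, u)
  "esaud" → prefix "esau" already present; 1 new (d)
  "esawqjtieh" → prefix "esawq" already present; 5 new (j, t, i, e, h)
  "esaqxzqiv" → prefix "esa" already present; 6 new (q, x, z, q, i, v)
  "esaywfir" → prefix "esay" already present; 4 new (w, f, i, r)
  "eegzefjv" → prefix "ee" already present; 6 new (g, z, e, f, j, v)
  "ow" → 2 new (o, w)
Total nodes = 5 + 6 + 2 + 6 + 5 + 8 + 1 + 8 + 6 + 1 + 5 + 6 + 4 + 6 + 2 = 71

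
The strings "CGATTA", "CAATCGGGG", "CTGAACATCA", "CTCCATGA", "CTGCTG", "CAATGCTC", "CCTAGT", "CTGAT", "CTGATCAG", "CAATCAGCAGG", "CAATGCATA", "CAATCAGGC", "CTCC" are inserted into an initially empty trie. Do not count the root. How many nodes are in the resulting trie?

Insert word by word; a character creates a node only if that edge doesn't already exist:
  "CGATTA" → 6 new (C, G, A, T, T, A)
  "CAATCGGGG" → prefix "C" already present; 8 new (A, A, T, C, G, G, G, G)
  "CTGAACATCA" → prefix "C" already present; 9 new (T, G, A, A, C, A, T, C, A)
  "CTCCATGA" → prefix "CT" already present; 6 new (C, C, A, T, G, A)
  "CTGCTG" → prefix "CTG" already present; 3 new (C, T, G)
  "CAATGCTC" → prefix "CAAT" already present; 4 new (G, C, T, C)
  "CCTAGT" → prefix "C" already present; 5 new (C, T, A, G, T)
  "CTGAT" → prefix "CTGA" already present; 1 new (T)
  "CTGATCAG" → prefix "CTGAT" already present; 3 new (C, A, G)
  "CAATCAGCAGG" → prefix "CAATC" already present; 6 new (A, G, C, A, G, G)
  "CAATGCATA" → prefix "CAATGC" already present; 3 new (A, T, A)
  "CAATCAGGC" → prefix "CAATCAG" already present; 2 new (G, C)
  "CTCC" → prefix "CTCC" already present; 0 new (none)
Total nodes = 6 + 8 + 9 + 6 + 3 + 4 + 5 + 1 + 3 + 6 + 3 + 2 + 0 = 56

56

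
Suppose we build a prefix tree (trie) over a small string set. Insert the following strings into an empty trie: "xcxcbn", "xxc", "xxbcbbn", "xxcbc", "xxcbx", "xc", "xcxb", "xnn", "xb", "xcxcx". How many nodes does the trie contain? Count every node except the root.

Trace insertions, counting only characters that open a new branch:
  "xcxcbn" → 6 new (x, c, x, c, b, n)
  "xxc" → prefix "x" already present; 2 new (x, c)
  "xxbcbbn" → prefix "xx" already present; 5 new (b, c, b, b, n)
  "xxcbc" → prefix "xxc" already present; 2 new (b, c)
  "xxcbx" → prefix "xxcb" already present; 1 new (x)
  "xc" → prefix "xc" already present; 0 new (none)
  "xcxb" → prefix "xcx" already present; 1 new (b)
  "xnn" → prefix "x" already present; 2 new (n, n)
  "xb" → prefix "x" already present; 1 new (b)
  "xcxcx" → prefix "xcxc" already present; 1 new (x)
Total nodes = 6 + 2 + 5 + 2 + 1 + 0 + 1 + 2 + 1 + 1 = 21

21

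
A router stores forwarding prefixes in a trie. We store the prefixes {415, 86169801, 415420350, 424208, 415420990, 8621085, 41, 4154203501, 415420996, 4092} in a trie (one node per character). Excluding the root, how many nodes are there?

Insert word by word; a character creates a node only if that edge doesn't already exist:
  "415" → 3 new (4, 1, 5)
  "86169801" → 8 new (8, 6, 1, 6, 9, 8, 0, 1)
  "415420350" → prefix "415" already present; 6 new (4, 2, 0, 3, 5, 0)
  "424208" → prefix "4" already present; 5 new (2, 4, 2, 0, 8)
  "415420990" → prefix "415420" already present; 3 new (9, 9, 0)
  "8621085" → prefix "86" already present; 5 new (2, 1, 0, 8, 5)
  "41" → prefix "41" already present; 0 new (none)
  "4154203501" → prefix "415420350" already present; 1 new (1)
  "415420996" → prefix "41542099" already present; 1 new (6)
  "4092" → prefix "4" already present; 3 new (0, 9, 2)
Total nodes = 3 + 8 + 6 + 5 + 3 + 5 + 0 + 1 + 1 + 3 = 35

35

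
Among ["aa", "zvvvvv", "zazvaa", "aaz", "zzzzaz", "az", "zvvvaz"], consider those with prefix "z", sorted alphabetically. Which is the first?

Words with prefix "z", in lexicographic order: "zazvaa", "zvvvaz", "zvvvvv", "zzzzaz"
Position 1: zazvaa

zazvaa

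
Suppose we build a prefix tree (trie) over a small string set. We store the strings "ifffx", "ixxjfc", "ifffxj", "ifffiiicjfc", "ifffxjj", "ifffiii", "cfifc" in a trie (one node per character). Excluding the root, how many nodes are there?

24

Trace insertions, counting only characters that open a new branch:
  "ifffx" → 5 new (i, f, f, f, x)
  "ixxjfc" → prefix "i" already present; 5 new (x, x, j, f, c)
  "ifffxj" → prefix "ifffx" already present; 1 new (j)
  "ifffiiicjfc" → prefix "ifff" already present; 7 new (i, i, i, c, j, f, c)
  "ifffxjj" → prefix "ifffxj" already present; 1 new (j)
  "ifffiii" → prefix "ifffiii" already present; 0 new (none)
  "cfifc" → 5 new (c, f, i, f, c)
Total nodes = 5 + 5 + 1 + 7 + 1 + 0 + 5 = 24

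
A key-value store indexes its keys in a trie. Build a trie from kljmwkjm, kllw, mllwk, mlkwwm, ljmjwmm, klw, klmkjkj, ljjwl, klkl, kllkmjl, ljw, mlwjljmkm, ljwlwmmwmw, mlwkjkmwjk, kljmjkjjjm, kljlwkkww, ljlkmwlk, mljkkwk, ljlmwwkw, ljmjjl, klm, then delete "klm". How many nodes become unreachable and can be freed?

0

A node on "klm"'s path can go only if nothing else ends at it or branches off below it.
Every node on "klm" is still needed (e.g. by "klmkjkj"), so nothing is freed.
Nodes removed: 0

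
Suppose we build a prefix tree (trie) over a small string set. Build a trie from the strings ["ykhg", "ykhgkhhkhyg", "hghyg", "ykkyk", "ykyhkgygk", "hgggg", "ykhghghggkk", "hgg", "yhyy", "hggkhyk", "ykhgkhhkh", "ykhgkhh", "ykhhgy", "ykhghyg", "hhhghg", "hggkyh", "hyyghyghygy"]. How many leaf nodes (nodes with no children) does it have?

13

Leaves are exactly the stored words that no other stored word extends.
Those words: "hgggg", "hggkhyk", "hggkyh", "hghyg", "hhhghg", "hyyghyghygy", "yhyy", "ykhghghggkk", "ykhghyg", "ykhgkhhkhyg", "ykhhgy", "ykkyk", "ykyhkgygk"
Leaf count: 13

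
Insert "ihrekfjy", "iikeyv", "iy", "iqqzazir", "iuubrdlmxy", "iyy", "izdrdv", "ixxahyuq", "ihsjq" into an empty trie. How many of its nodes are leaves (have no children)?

A leaf is a node with no children — equivalently, the end of a word that is not a proper prefix of any other stored word.
Those words: "ihrekfjy", "ihsjq", "iikeyv", "iqqzazir", "iuubrdlmxy", "ixxahyuq", "iyy", "izdrdv"
Leaf count: 8

8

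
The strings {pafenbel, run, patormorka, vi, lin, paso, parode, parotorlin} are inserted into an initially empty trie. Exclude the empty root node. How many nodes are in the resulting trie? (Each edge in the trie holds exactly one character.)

36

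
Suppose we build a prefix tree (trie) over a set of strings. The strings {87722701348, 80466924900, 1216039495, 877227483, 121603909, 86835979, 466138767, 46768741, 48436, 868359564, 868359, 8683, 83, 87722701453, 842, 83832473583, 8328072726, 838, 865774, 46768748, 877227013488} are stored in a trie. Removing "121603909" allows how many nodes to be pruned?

2

Walk "121603909" from the leaf back toward the root, removing each node that no remaining word uses.
The suffix "09" (2 nodes) is used only by "121603909"; the node for "1216039" still has the child "4", so pruning stops there.
Nodes removed: 2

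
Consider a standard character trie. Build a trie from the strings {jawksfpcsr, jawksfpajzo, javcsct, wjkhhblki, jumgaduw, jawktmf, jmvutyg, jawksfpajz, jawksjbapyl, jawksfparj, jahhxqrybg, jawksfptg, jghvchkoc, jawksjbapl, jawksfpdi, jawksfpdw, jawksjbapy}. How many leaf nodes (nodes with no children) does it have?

A leaf is a node with no children — equivalently, the end of a word that is not a proper prefix of any other stored word.
Those words: "jahhxqrybg", "javcsct", "jawksfpajzo", "jawksfparj", "jawksfpcsr", "jawksfpdi", "jawksfpdw", "jawksfptg", "jawksjbapl", "jawksjbapyl", "jawktmf", "jghvchkoc", "jmvutyg", "jumgaduw", "wjkhhblki"
Leaf count: 15

15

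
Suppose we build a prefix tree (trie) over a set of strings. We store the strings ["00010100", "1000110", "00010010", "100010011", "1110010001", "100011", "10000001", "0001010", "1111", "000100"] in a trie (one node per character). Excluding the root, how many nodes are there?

Trie structure (* marks end of a word):
(root)
├─ 0
│  └─ 0
│     └─ 0
│        └─ 1
│           └─ 0
│              ├─ 0 *
│              │  └─ 1
│              │     └─ 0 *
│              └─ 1
│                 └─ 0 *
│                    └─ 0 *
└─ 1
   ├─ 0
   │  └─ 0
   │     └─ 0
   │        ├─ 0
   │        │  └─ 0
   │        │     └─ 0
   │        │        └─ 1 *
   │        └─ 1
   │           ├─ 0
   │           │  └─ 0
   │           │     └─ 1
   │           │        └─ 1 *
   │           └─ 1 *
   │              └─ 0 *
   └─ 1
      └─ 1
         ├─ 0
         │  └─ 0
         │     └─ 1
         │        └─ 0
         │           └─ 0
         │              └─ 0
         │                 └─ 1 *
         └─ 1 *
Counting every labelled node above: 36.

36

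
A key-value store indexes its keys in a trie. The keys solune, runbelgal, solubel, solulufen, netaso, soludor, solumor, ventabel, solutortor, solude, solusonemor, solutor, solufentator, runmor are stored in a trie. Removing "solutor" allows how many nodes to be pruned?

0

A node on "solutor"'s path can go only if nothing else ends at it or branches off below it.
Every node on "solutor" is still needed (e.g. by "solutortor"), so nothing is freed.
Nodes removed: 0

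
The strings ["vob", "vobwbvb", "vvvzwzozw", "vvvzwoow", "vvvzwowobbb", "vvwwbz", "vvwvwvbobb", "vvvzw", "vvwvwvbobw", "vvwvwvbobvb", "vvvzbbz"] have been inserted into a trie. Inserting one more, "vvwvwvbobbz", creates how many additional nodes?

1

Walking "vvwvwvbobbz" from the root, the first 10 characters ("vvwvwvbobb") follow existing edges; "z" is the first miss.
New nodes needed: |"vvwvwvbobbz"| − 10 = 11 − 10 = 1.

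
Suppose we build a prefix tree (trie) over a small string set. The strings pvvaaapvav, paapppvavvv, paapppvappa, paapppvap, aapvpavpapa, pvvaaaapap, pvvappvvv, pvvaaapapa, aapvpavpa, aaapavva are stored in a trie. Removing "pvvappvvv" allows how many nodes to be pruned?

After clearing the end-marker at "pvvappvvv", prune upward until reaching a node still needed by another word.
The suffix "ppvvv" (5 nodes) is used only by "pvvappvvv"; the node for "pvva" still has the child "a", so pruning stops there.
Nodes removed: 5

5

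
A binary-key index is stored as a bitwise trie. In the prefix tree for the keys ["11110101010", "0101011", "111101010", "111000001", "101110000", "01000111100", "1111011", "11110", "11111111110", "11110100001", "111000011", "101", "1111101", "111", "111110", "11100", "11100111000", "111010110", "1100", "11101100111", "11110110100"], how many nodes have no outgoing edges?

14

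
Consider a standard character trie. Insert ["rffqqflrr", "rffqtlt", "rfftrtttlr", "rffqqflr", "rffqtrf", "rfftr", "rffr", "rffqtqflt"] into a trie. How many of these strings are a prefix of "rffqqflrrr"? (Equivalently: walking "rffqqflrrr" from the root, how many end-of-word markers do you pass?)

2

Check each prefix of "rffqqflrrr" against the stored set — each match is an end-marker on the path.
Prefixes of the query that are stored words: "rffqqflr", "rffqqflrr"
Count: 2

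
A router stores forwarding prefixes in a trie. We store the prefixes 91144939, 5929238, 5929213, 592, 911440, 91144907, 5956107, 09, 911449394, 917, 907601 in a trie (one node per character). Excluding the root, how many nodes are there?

Count nodes per top-level branch (shared prefixes stored once):
  '0'-branch (09): 2 nodes
  '5'-branch (592, 5929213, 5929238, 5956107): 14 nodes
  '9'-branch (907601, 911440, 91144907, 91144939, 911449394, 917): 18 nodes
Sum: 34

34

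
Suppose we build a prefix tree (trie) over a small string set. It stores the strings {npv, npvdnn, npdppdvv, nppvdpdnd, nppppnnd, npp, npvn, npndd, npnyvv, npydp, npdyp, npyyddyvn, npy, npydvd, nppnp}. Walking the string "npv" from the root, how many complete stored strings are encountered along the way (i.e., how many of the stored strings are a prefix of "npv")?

1

Check each prefix of "npv" against the stored set — each match is an end-marker on the path.
Prefixes of the query that are stored words: "npv"
Count: 1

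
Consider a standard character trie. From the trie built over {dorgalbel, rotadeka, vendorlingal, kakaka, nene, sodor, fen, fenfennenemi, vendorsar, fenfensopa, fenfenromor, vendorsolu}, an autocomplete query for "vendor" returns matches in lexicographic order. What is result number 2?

DFS of the "vendor" subtree visits, in order: "vendorlingal", "vendorsar", "vendorsolu"
Position 2: vendorsar

vendorsar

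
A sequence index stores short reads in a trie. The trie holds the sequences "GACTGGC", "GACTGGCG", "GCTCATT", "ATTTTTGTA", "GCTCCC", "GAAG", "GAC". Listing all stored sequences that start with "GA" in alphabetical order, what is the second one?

GAC

Filter for "GA…" and sort: "GAAG", "GAC", "GACTGGC", "GACTGGCG"
The 2nd is GAC.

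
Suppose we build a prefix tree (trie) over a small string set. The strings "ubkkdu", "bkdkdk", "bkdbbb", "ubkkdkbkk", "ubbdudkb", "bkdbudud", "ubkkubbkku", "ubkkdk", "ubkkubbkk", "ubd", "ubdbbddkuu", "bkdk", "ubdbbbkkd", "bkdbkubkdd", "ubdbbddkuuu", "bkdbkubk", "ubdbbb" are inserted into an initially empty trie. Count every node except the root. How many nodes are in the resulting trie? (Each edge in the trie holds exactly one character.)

Trace insertions, counting only characters that open a new branch:
  "ubkkdu" → 6 new (u, b, k, k, d, u)
  "bkdkdk" → 6 new (b, k, d, k, d, k)
  "bkdbbb" → prefix "bkd" already present; 3 new (b, b, b)
  "ubkkdkbkk" → prefix "ubkkd" already present; 4 new (k, b, k, k)
  "ubbdudkb" → prefix "ub" already present; 6 new (b, d, u, d, k, b)
  "bkdbudud" → prefix "bkdb" already present; 4 new (u, d, u, d)
  "ubkkubbkku" → prefix "ubkk" already present; 6 new (u, b, b, k, k, u)
  "ubkkdk" → prefix "ubkkdk" already present; 0 new (none)
  "ubkkubbkk" → prefix "ubkkubbkk" already present; 0 new (none)
  "ubd" → prefix "ub" already present; 1 new (d)
  "ubdbbddkuu" → prefix "ubd" already present; 7 new (b, b, d, d, k, u, u)
  "bkdk" → prefix "bkdk" already present; 0 new (none)
  "ubdbbbkkd" → prefix "ubdbb" already present; 4 new (b, k, k, d)
  "bkdbkubkdd" → prefix "bkdb" already present; 6 new (k, u, b, k, d, d)
  "ubdbbddkuuu" → prefix "ubdbbddkuu" already present; 1 new (u)
  "bkdbkubk" → prefix "bkdbkubk" already present; 0 new (none)
  "ubdbbb" → prefix "ubdbbb" already present; 0 new (none)
Total nodes = 6 + 6 + 3 + 4 + 6 + 4 + 6 + 0 + 0 + 1 + 7 + 0 + 4 + 6 + 1 + 0 + 0 = 54

54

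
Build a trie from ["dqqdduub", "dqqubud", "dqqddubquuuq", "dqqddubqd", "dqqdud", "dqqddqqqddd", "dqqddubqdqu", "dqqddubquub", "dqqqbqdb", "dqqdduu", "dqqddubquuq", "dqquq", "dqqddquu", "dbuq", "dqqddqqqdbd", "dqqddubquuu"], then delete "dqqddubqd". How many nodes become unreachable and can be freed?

Walk "dqqddubqd" from the leaf back toward the root, removing each node that no remaining word uses.
Every node on "dqqddubqd" is still needed (e.g. by "dqqddubqdqu"), so nothing is freed.
Nodes removed: 0

0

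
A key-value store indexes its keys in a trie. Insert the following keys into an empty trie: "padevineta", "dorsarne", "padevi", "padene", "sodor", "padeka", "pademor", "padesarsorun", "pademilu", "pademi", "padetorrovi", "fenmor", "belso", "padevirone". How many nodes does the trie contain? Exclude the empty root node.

63

Count nodes per top-level branch (shared prefixes stored once):
  'b'-branch (belso): 5 nodes
  'd'-branch (dorsarne): 8 nodes
  'f'-branch (fenmor): 6 nodes
  'p'-branch (padeka, pademi, pademilu, pademor, padene, padesarsorun, padetorrovi, padevi, padevineta, padevirone): 39 nodes
  's'-branch (sodor): 5 nodes
Sum: 63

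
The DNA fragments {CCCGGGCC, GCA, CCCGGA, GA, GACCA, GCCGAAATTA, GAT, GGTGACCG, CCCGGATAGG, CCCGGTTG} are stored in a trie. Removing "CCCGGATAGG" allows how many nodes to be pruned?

4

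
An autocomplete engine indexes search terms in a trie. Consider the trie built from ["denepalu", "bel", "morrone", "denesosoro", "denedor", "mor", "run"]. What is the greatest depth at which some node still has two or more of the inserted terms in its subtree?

4

The deepest shared node is where two words last agree before diverging.
e.g. "denedor" and "denepalu" share the prefix "dene" of length 4; no pair shares a longer one.
Longest shared-prefix length: 4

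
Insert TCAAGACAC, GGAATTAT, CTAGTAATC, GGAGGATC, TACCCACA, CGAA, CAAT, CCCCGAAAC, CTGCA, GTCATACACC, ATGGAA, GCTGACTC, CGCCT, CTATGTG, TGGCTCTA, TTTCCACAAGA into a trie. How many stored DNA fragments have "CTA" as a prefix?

2

Traverse to the node for "CTA", then collect every word in that subtree.
Words under "CTA": CTAGTAATC, CTATGTG
Count: 2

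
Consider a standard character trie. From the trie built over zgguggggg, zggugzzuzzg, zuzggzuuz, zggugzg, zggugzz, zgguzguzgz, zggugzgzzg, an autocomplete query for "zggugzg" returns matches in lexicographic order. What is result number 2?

Words with prefix "zggugzg", in lexicographic order: "zggugzg", "zggugzgzzg"
The 2nd is zggugzgzzg.

zggugzgzzg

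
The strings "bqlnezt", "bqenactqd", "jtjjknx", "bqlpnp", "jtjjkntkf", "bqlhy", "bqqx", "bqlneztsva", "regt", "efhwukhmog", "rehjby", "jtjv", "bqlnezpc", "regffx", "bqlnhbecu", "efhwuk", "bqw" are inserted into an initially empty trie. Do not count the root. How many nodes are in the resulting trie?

64

Count nodes per top-level branch (shared prefixes stored once):
  'b'-branch (bqenactqd, bqlhy, bqlnezpc, bqlnezt, bqlneztsva, bqlnhbecu, bqlpnp, bqqx, bqw): 32 nodes
  'e'-branch (efhwuk, efhwukhmog): 10 nodes
  'j'-branch (jtjjkntkf, jtjjknx, jtjv): 11 nodes
  'r'-branch (regffx, regt, rehjby): 11 nodes
Sum: 64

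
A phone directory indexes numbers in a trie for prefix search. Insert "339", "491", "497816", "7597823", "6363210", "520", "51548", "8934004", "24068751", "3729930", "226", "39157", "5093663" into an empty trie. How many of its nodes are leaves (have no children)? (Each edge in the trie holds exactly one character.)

Leaves are exactly the stored words that no other stored word extends.
Those words: "226", "24068751", "339", "3729930", "39157", "491", "497816", "5093663", "51548", "520", "6363210", "7597823", "8934004"
Leaf count: 13

13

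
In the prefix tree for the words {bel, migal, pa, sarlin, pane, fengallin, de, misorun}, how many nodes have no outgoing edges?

A leaf is a node with no children — equivalently, the end of a word that is not a proper prefix of any other stored word.
Those words: "bel", "de", "fengallin", "migal", "misorun", "pane", "sarlin"
Leaf count: 7

7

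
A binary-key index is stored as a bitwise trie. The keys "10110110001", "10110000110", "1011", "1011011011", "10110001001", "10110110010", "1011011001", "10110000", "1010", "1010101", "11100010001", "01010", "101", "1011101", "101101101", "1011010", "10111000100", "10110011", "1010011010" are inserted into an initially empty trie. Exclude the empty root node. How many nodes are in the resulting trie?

61

For each word, the new-node count is its length minus the longest prefix already in the trie:
  "10110110001" → 11 new (1, 0, 1, 1, 0, 1, 1, 0, 0, 0, 1)
  "10110000110" → prefix "10110" already present; 6 new (0, 0, 0, 1, 1, 0)
  "1011" → prefix "1011" already present; 0 new (none)
  "1011011011" → prefix "10110110" already present; 2 new (1, 1)
  "10110001001" → prefix "1011000" already present; 4 new (1, 0, 0, 1)
  "10110110010" → prefix "101101100" already present; 2 new (1, 0)
  "1011011001" → prefix "1011011001" already present; 0 new (none)
  "10110000" → prefix "10110000" already present; 0 new (none)
  "1010" → prefix "101" already present; 1 new (0)
  "1010101" → prefix "1010" already present; 3 new (1, 0, 1)
  "11100010001" → prefix "1" already present; 10 new (1, 1, 0, 0, 0, 1, 0, 0, 0, 1)
  "01010" → 5 new (0, 1, 0, 1, 0)
  "101" → prefix "101" already present; 0 new (none)
  "1011101" → prefix "1011" already present; 3 new (1, 0, 1)
  "101101101" → prefix "101101101" already present; 0 new (none)
  "1011010" → prefix "101101" already present; 1 new (0)
  "10111000100" → prefix "101110" already present; 5 new (0, 0, 1, 0, 0)
  "10110011" → prefix "101100" already present; 2 new (1, 1)
  "1010011010" → prefix "1010" already present; 6 new (0, 1, 1, 0, 1, 0)
Total nodes = 11 + 6 + 0 + 2 + 4 + 2 + 0 + 0 + 1 + 3 + 10 + 5 + 0 + 3 + 0 + 1 + 5 + 2 + 6 = 61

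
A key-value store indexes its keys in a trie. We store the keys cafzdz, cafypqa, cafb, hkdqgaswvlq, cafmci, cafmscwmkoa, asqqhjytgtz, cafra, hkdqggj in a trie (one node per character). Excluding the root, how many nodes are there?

47

Trace insertions, counting only characters that open a new branch:
  "cafzdz" → 6 new (c, a, f, z, d, z)
  "cafypqa" → prefix "caf" already present; 4 new (y, p, q, a)
  "cafb" → prefix "caf" already present; 1 new (b)
  "hkdqgaswvlq" → 11 new (h, k, d, q, g, a, s, w, v, l, q)
  "cafmci" → prefix "caf" already present; 3 new (m, c, i)
  "cafmscwmkoa" → prefix "cafm" already present; 7 new (s, c, w, m, k, o, a)
  "asqqhjytgtz" → 11 new (a, s, q, q, h, j, y, t, g, t, z)
  "cafra" → prefix "caf" already present; 2 new (r, a)
  "hkdqggj" → prefix "hkdqg" already present; 2 new (g, j)
Total nodes = 6 + 4 + 1 + 11 + 3 + 7 + 11 + 2 + 2 = 47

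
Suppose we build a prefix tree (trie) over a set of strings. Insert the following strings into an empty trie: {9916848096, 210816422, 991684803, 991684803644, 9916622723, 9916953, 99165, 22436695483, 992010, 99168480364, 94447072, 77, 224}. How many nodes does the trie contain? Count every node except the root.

56

Trace insertions, counting only characters that open a new branch:
  "9916848096" → 10 new (9, 9, 1, 6, 8, 4, 8, 0, 9, 6)
  "210816422" → 9 new (2, 1, 0, 8, 1, 6, 4, 2, 2)
  "991684803" → prefix "99168480" already present; 1 new (3)
  "991684803644" → prefix "991684803" already present; 3 new (6, 4, 4)
  "9916622723" → prefix "9916" already present; 6 new (6, 2, 2, 7, 2, 3)
  "9916953" → prefix "9916" already present; 3 new (9, 5, 3)
  "99165" → prefix "9916" already present; 1 new (5)
  "22436695483" → prefix "2" already present; 10 new (2, 4, 3, 6, 6, 9, 5, 4, 8, 3)
  "992010" → prefix "99" already present; 4 new (2, 0, 1, 0)
  "99168480364" → prefix "99168480364" already present; 0 new (none)
  "94447072" → prefix "9" already present; 7 new (4, 4, 4, 7, 0, 7, 2)
  "77" → 2 new (7, 7)
  "224" → prefix "224" already present; 0 new (none)
Total nodes = 10 + 9 + 1 + 3 + 6 + 3 + 1 + 10 + 4 + 0 + 7 + 2 + 0 = 56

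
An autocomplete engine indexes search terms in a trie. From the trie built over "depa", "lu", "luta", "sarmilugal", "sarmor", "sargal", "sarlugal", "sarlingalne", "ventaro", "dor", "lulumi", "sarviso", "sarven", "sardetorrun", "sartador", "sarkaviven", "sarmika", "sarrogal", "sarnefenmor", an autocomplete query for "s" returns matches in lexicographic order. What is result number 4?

Words with prefix "s", in lexicographic order: "sardetorrun", "sargal", "sarkaviven", "sarlingalne", "sarlugal", "sarmika", "sarmilugal", "sarmor", "sarnefenmor", "sarrogal", "sartador", "sarven", "sarviso"
The 4th is sarlingalne.

sarlingalne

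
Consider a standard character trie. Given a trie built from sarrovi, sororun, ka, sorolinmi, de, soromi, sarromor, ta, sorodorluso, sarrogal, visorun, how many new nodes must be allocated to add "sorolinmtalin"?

5

Walking "sorolinmtalin" from the root, the first 8 characters ("sorolinm") follow existing edges; "t" is the first miss.
Each of the 5 remaining characters creates one node.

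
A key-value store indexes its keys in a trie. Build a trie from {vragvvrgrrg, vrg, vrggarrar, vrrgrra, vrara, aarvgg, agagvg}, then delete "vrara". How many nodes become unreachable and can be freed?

After clearing the end-marker at "vrara", prune upward until reaching a node still needed by another word.
The suffix "ra" (2 nodes) is used only by "vrara"; the node for "vra" still has the child "g", so pruning stops there.
Nodes removed: 2

2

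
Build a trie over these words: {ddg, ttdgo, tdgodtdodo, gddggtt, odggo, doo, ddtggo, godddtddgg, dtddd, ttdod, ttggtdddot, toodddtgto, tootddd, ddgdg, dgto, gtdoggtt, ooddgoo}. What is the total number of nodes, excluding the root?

89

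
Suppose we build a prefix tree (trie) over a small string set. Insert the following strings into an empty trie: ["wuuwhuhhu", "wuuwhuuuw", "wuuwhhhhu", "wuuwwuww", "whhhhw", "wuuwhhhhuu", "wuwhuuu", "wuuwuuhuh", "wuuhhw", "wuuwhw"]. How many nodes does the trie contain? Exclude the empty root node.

For each word, the new-node count is its length minus the longest prefix already in the trie:
  "wuuwhuhhu" → 9 new (w, u, u, w, h, u, h, h, u)
  "wuuwhuuuw" → prefix "wuuwhu" already present; 3 new (u, u, w)
  "wuuwhhhhu" → prefix "wuuwh" already present; 4 new (h, h, h, u)
  "wuuwwuww" → prefix "wuuw" already present; 4 new (w, u, w, w)
  "whhhhw" → prefix "w" already present; 5 new (h, h, h, h, w)
  "wuuwhhhhuu" → prefix "wuuwhhhhu" already present; 1 new (u)
  "wuwhuuu" → prefix "wu" already present; 5 new (w, h, u, u, u)
  "wuuwuuhuh" → prefix "wuuw" already present; 5 new (u, u, h, u, h)
  "wuuhhw" → prefix "wuu" already present; 3 new (h, h, w)
  "wuuwhw" → prefix "wuuwh" already present; 1 new (w)
Total nodes = 9 + 3 + 4 + 4 + 5 + 1 + 5 + 5 + 3 + 1 = 40

40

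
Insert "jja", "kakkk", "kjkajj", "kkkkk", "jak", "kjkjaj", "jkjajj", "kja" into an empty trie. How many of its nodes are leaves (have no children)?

Leaves are exactly the stored words that no other stored word extends.
Those words: "jak", "jja", "jkjajj", "kakkk", "kja", "kjkajj", "kjkjaj", "kkkkk"
Leaf count: 8

8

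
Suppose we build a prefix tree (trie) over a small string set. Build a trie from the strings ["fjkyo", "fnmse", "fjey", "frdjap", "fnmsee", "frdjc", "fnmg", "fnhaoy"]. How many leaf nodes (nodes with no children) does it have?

A leaf is a node with no children — equivalently, the end of a word that is not a proper prefix of any other stored word.
Those words: "fjey", "fjkyo", "fnhaoy", "fnmg", "fnmsee", "frdjap", "frdjc"
Leaf count: 7

7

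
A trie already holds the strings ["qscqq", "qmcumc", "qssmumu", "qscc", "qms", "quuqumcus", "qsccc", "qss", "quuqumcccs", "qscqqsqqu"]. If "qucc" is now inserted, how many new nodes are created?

2

Walking "qucc" from the root, the first 2 characters ("qu") follow existing edges; "c" is the first miss.
So 4 − 2 = 2 new nodes.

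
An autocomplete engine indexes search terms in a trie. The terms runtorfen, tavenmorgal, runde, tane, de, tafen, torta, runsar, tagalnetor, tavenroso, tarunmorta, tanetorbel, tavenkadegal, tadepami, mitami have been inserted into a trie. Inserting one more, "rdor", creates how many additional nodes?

3

"r" is already a path in the trie; the remaining "dor" must be added.
New nodes needed: |"rdor"| − 1 = 4 − 1 = 3.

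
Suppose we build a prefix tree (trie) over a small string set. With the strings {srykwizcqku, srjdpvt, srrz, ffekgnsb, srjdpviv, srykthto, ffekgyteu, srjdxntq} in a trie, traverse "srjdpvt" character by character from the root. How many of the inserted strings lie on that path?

Walk "srjdpvt" from the root; an end-of-word marker is hit whenever a stored word is a prefix of "srjdpvt".
Prefixes of the query that are stored words: "srjdpvt"
Count: 1

1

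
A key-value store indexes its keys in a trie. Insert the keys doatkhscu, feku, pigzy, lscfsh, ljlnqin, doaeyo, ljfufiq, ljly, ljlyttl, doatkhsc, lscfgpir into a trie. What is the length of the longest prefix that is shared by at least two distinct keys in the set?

Look for the deepest trie node that still has at least two words in its subtree.
"doatkhsc" and "doatkhscu" agree on "doatkhsc" (8 characters) before diverging; nothing deeper is shared.
Longest shared-prefix length: 8

8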